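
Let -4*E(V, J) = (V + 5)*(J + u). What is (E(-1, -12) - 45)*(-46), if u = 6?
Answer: 1794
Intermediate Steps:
E(V, J) = -(5 + V)*(6 + J)/4 (E(V, J) = -(V + 5)*(J + 6)/4 = -(5 + V)*(6 + J)/4)
(E(-1, -12) - 45)*(-46) = ((-15/2 - 5/4*(-12) - 3/2*(-1) - ¼*(-12)*(-1)) - 45)*(-46) = ((-15/2 + 15 + 3/2 - 3) - 45)*(-46) = (6 - 45)*(-46) = -39*(-46) = 1794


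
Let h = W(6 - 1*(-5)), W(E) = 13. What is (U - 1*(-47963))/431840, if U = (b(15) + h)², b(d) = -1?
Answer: 48107/431840 ≈ 0.11140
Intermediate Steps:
h = 13
U = 144 (U = (-1 + 13)² = 12² = 144)
(U - 1*(-47963))/431840 = (144 - 1*(-47963))/431840 = (144 + 47963)*(1/431840) = 48107*(1/431840) = 48107/431840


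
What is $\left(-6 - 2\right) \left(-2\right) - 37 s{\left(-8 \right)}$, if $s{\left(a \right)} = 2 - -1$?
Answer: $-95$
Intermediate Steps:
$s{\left(a \right)} = 3$ ($s{\left(a \right)} = 2 + 1 = 3$)
$\left(-6 - 2\right) \left(-2\right) - 37 s{\left(-8 \right)} = \left(-6 - 2\right) \left(-2\right) - 111 = \left(-8\right) \left(-2\right) - 111 = 16 - 111 = -95$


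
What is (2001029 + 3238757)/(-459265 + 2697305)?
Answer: 2619893/1119020 ≈ 2.3412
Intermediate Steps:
(2001029 + 3238757)/(-459265 + 2697305) = 5239786/2238040 = 5239786*(1/2238040) = 2619893/1119020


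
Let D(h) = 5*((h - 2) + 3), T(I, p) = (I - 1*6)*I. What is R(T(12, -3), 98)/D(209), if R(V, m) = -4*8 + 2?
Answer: -1/35 ≈ -0.028571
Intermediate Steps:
T(I, p) = I*(-6 + I) (T(I, p) = (I - 6)*I = (-6 + I)*I = I*(-6 + I))
D(h) = 5 + 5*h (D(h) = 5*((-2 + h) + 3) = 5*(1 + h) = 5 + 5*h)
R(V, m) = -30 (R(V, m) = -32 + 2 = -30)
R(T(12, -3), 98)/D(209) = -30/(5 + 5*209) = -30/(5 + 1045) = -30/1050 = -30*1/1050 = -1/35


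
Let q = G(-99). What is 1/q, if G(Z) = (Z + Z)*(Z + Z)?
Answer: 1/39204 ≈ 2.5508e-5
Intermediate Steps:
G(Z) = 4*Z² (G(Z) = (2*Z)*(2*Z) = 4*Z²)
q = 39204 (q = 4*(-99)² = 4*9801 = 39204)
1/q = 1/39204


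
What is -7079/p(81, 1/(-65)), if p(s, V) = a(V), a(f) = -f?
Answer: -460135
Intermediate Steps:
p(s, V) = -V
-7079/p(81, 1/(-65)) = -7079/((-1/(-65))) = -7079/((-(-1)/65)) = -7079/((-1*(-1/65))) = -7079/1/65 = -7079*65 = -460135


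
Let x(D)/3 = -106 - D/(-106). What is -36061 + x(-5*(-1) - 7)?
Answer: -1928090/53 ≈ -36379.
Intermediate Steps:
x(D) = -318 + 3*D/106 (x(D) = 3*(-106 - D/(-106)) = 3*(-106 - D*(-1)/106) = 3*(-106 - (-1)*D/106) = 3*(-106 + D/106) = -318 + 3*D/106)
-36061 + x(-5*(-1) - 7) = -36061 + (-318 + 3*(-5*(-1) - 7)/106) = -36061 + (-318 + 3*(5 - 7)/106) = -36061 + (-318 + (3/106)*(-2)) = -36061 + (-318 - 3/53) = -36061 - 16857/53 = -1928090/53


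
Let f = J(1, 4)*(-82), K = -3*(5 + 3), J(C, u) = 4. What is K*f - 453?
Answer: 7419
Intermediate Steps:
K = -24 (K = -3*8 = -24)
f = -328 (f = 4*(-82) = -328)
K*f - 453 = -24*(-328) - 453 = 7872 - 453 = 7419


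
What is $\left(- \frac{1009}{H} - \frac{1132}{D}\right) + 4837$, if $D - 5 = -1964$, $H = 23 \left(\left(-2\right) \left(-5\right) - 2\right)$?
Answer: $\frac{1741757329}{360456} \approx 4832.1$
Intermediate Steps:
$H = 184$ ($H = 23 \left(10 - 2\right) = 23 \cdot 8 = 184$)
$D = -1959$ ($D = 5 - 1964 = -1959$)
$\left(- \frac{1009}{H} - \frac{1132}{D}\right) + 4837 = \left(- \frac{1009}{184} - \frac{1132}{-1959}\right) + 4837 = \left(\left(-1009\right) \frac{1}{184} - - \frac{1132}{1959}\right) + 4837 = \left(- \frac{1009}{184} + \frac{1132}{1959}\right) + 4837 = - \frac{1768343}{360456} + 4837 = \frac{1741757329}{360456}$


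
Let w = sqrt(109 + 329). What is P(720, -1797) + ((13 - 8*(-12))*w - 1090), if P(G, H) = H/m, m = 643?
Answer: -702667/643 + 109*sqrt(438) ≈ 1188.4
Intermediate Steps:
w = sqrt(438) ≈ 20.928
P(G, H) = H/643
P(720, -1797) + ((13 - 8*(-12))*w - 1090) = (1/643)*(-1797) + ((13 - 8*(-12))*sqrt(438) - 1090) = -1797/643 + ((13 + 96)*sqrt(438) - 1090) = -1797/643 + (109*sqrt(438) - 1090) = -1797/643 + (-1090 + 109*sqrt(438)) = -702667/643 + 109*sqrt(438)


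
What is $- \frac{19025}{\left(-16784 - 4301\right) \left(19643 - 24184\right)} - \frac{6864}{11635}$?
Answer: $- \frac{10114287091}{17138710315} \approx -0.59014$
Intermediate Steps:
$- \frac{19025}{\left(-16784 - 4301\right) \left(19643 - 24184\right)} - \frac{6864}{11635} = - \frac{19025}{\left(-21085\right) \left(-4541\right)} - \frac{528}{895} = - \frac{19025}{95746985} - \frac{528}{895} = \left(-19025\right) \frac{1}{95746985} - \frac{528}{895} = - \frac{3805}{19149397} - \frac{528}{895} = - \frac{10114287091}{17138710315}$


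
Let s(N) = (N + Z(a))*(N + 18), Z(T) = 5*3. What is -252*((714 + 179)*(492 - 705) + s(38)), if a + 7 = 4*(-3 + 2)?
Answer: 47184732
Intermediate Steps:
a = -11 (a = -7 + 4*(-3 + 2) = -7 + 4*(-1) = -7 - 4 = -11)
Z(T) = 15
s(N) = (15 + N)*(18 + N) (s(N) = (N + 15)*(N + 18) = (15 + N)*(18 + N))
-252*((714 + 179)*(492 - 705) + s(38)) = -252*((714 + 179)*(492 - 705) + (270 + 38**2 + 33*38)) = -252*(893*(-213) + (270 + 1444 + 1254)) = -252*(-190209 + 2968) = -252*(-187241) = 47184732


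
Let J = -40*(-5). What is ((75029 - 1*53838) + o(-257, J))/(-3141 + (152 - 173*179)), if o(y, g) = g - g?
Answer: -21191/33956 ≈ -0.62407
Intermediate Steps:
J = 200
o(y, g) = 0
((75029 - 1*53838) + o(-257, J))/(-3141 + (152 - 173*179)) = ((75029 - 1*53838) + 0)/(-3141 + (152 - 173*179)) = ((75029 - 53838) + 0)/(-3141 + (152 - 30967)) = (21191 + 0)/(-3141 - 30815) = 21191/(-33956) = 21191*(-1/33956) = -21191/33956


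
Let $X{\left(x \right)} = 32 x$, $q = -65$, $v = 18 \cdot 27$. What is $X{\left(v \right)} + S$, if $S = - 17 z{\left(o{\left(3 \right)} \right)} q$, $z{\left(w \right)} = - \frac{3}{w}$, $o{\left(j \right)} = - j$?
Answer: $16657$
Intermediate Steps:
$v = 486$
$S = 1105$ ($S = - 17 \left(- \frac{3}{\left(-1\right) 3}\right) \left(-65\right) = - 17 \left(- \frac{3}{-3}\right) \left(-65\right) = - 17 \left(\left(-3\right) \left(- \frac{1}{3}\right)\right) \left(-65\right) = \left(-17\right) 1 \left(-65\right) = \left(-17\right) \left(-65\right) = 1105$)
$X{\left(v \right)} + S = 32 \cdot 486 + 1105 = 15552 + 1105 = 16657$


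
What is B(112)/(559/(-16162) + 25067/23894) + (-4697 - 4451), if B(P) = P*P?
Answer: 315052301612/97944027 ≈ 3216.7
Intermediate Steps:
B(P) = P²
B(112)/(559/(-16162) + 25067/23894) + (-4697 - 4451) = 112²/(559/(-16162) + 25067/23894) + (-4697 - 4451) = 12544/(559*(-1/16162) + 25067*(1/23894)) - 9148 = 12544/(-559/16162 + 25067/23894) - 9148 = 12544/(97944027/96543707) - 9148 = 12544*(96543707/97944027) - 9148 = 1211044260608/97944027 - 9148 = 315052301612/97944027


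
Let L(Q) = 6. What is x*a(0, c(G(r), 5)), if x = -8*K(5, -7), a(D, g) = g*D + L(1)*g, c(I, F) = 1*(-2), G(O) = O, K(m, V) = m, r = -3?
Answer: 480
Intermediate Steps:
c(I, F) = -2
a(D, g) = 6*g + D*g (a(D, g) = g*D + 6*g = D*g + 6*g = 6*g + D*g)
x = -40 (x = -8*5 = -40)
x*a(0, c(G(r), 5)) = -(-80)*(6 + 0) = -(-80)*6 = -40*(-12) = 480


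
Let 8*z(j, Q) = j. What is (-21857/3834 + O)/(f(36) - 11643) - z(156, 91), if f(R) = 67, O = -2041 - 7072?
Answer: -830495389/44382384 ≈ -18.712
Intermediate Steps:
O = -9113
z(j, Q) = j/8
(-21857/3834 + O)/(f(36) - 11643) - z(156, 91) = (-21857/3834 - 9113)/(67 - 11643) - 156/8 = (-21857*1/3834 - 9113)/(-11576) - 1*39/2 = (-21857/3834 - 9113)*(-1/11576) - 39/2 = -34961099/3834*(-1/11576) - 39/2 = 34961099/44382384 - 39/2 = -830495389/44382384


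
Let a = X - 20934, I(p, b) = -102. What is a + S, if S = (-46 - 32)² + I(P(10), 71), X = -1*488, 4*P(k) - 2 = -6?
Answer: -15440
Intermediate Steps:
P(k) = -1 (P(k) = ½ + (¼)*(-6) = ½ - 3/2 = -1)
X = -488
a = -21422 (a = -488 - 20934 = -21422)
S = 5982 (S = (-46 - 32)² - 102 = (-78)² - 102 = 6084 - 102 = 5982)
a + S = -21422 + 5982 = -15440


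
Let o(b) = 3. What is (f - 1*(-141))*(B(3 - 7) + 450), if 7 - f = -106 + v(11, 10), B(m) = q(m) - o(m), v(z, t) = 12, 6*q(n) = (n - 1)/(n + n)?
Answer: 2596781/24 ≈ 1.0820e+5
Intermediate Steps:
q(n) = (-1 + n)/(12*n) (q(n) = ((n - 1)/(n + n))/6 = ((-1 + n)/((2*n)))/6 = ((-1 + n)*(1/(2*n)))/6 = ((-1 + n)/(2*n))/6 = (-1 + n)/(12*n))
B(m) = -3 + (-1 + m)/(12*m) (B(m) = (-1 + m)/(12*m) - 1*3 = (-1 + m)/(12*m) - 3 = -3 + (-1 + m)/(12*m))
f = 101 (f = 7 - (-106 + 12) = 7 - 1*(-94) = 7 + 94 = 101)
(f - 1*(-141))*(B(3 - 7) + 450) = (101 - 1*(-141))*((-1 - 35*(3 - 7))/(12*(3 - 7)) + 450) = (101 + 141)*((1/12)*(-1 - 35*(-4))/(-4) + 450) = 242*((1/12)*(-1/4)*(-1 + 140) + 450) = 242*((1/12)*(-1/4)*139 + 450) = 242*(-139/48 + 450) = 242*(21461/48) = 2596781/24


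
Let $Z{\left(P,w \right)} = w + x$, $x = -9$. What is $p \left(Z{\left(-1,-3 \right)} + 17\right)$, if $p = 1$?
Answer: $5$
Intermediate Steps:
$Z{\left(P,w \right)} = -9 + w$ ($Z{\left(P,w \right)} = w - 9 = -9 + w$)
$p \left(Z{\left(-1,-3 \right)} + 17\right) = 1 \left(\left(-9 - 3\right) + 17\right) = 1 \left(-12 + 17\right) = 1 \cdot 5 = 5$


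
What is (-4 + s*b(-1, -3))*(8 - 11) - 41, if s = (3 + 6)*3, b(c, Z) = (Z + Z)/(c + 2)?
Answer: 457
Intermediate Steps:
b(c, Z) = 2*Z/(2 + c) (b(c, Z) = (2*Z)/(2 + c) = 2*Z/(2 + c))
s = 27 (s = 9*3 = 27)
(-4 + s*b(-1, -3))*(8 - 11) - 41 = (-4 + 27*(2*(-3)/(2 - 1)))*(8 - 11) - 41 = (-4 + 27*(2*(-3)/1))*(-3) - 41 = (-4 + 27*(2*(-3)*1))*(-3) - 41 = (-4 + 27*(-6))*(-3) - 41 = (-4 - 162)*(-3) - 41 = -166*(-3) - 41 = 498 - 41 = 457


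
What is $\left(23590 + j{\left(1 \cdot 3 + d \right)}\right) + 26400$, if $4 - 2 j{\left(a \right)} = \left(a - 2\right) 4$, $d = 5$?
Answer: $49980$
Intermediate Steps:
$j{\left(a \right)} = 6 - 2 a$ ($j{\left(a \right)} = 2 - \frac{\left(a - 2\right) 4}{2} = 2 - \frac{\left(-2 + a\right) 4}{2} = 2 - \frac{-8 + 4 a}{2} = 2 - \left(-4 + 2 a\right) = 6 - 2 a$)
$\left(23590 + j{\left(1 \cdot 3 + d \right)}\right) + 26400 = \left(23590 + \left(6 - 2 \left(1 \cdot 3 + 5\right)\right)\right) + 26400 = \left(23590 + \left(6 - 2 \left(3 + 5\right)\right)\right) + 26400 = \left(23590 + \left(6 - 16\right)\right) + 26400 = \left(23590 - 10\right) + 26400 = 23580 + 26400 = 49980$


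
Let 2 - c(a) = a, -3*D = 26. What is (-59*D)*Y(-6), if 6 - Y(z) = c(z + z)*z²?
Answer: -254644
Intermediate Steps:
D = -26/3 (D = -⅓*26 = -26/3 ≈ -8.6667)
c(a) = 2 - a
Y(z) = 6 - z²*(2 - 2*z) (Y(z) = 6 - (2 - (z + z))*z² = 6 - (2 - 2*z)*z² = 6 - z²*(2 - 2*z))
(-59*D)*Y(-6) = (-59*(-26/3))*(6 + 2*(-6)²*(-1 - 6)) = 1534*(6 + 2*36*(-7))/3 = 1534*(6 - 504)/3 = (1534/3)*(-498) = -254644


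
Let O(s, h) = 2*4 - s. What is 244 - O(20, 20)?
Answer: 256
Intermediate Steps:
O(s, h) = 8 - s
244 - O(20, 20) = 244 - (8 - 1*20) = 244 - (8 - 20) = 244 - 1*(-12) = 244 + 12 = 256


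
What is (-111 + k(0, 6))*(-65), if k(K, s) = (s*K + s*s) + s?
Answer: 4485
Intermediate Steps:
k(K, s) = s + s**2 + K*s (k(K, s) = (K*s + s**2) + s = (s**2 + K*s) + s = s + s**2 + K*s)
(-111 + k(0, 6))*(-65) = (-111 + 6*(1 + 0 + 6))*(-65) = (-111 + 6*7)*(-65) = (-111 + 42)*(-65) = -69*(-65) = 4485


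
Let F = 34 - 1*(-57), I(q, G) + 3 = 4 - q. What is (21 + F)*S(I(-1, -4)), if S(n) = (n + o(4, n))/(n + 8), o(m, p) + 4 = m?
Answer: 112/5 ≈ 22.400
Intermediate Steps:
I(q, G) = 1 - q (I(q, G) = -3 + (4 - q) = 1 - q)
o(m, p) = -4 + m
S(n) = n/(8 + n) (S(n) = (n + (-4 + 4))/(n + 8) = (n + 0)/(8 + n) = n/(8 + n))
F = 91 (F = 34 + 57 = 91)
(21 + F)*S(I(-1, -4)) = (21 + 91)*((1 - 1*(-1))/(8 + (1 - 1*(-1)))) = 112*((1 + 1)/(8 + (1 + 1))) = 112*(2/(8 + 2)) = 112*(2/10) = 112*(2*(⅒)) = 112*(⅕) = 112/5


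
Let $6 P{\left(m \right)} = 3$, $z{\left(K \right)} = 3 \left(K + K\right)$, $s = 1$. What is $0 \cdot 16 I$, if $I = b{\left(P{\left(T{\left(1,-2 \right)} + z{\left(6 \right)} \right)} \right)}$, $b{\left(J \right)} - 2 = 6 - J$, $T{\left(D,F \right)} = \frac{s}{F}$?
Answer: $0$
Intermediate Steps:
$T{\left(D,F \right)} = \frac{1}{F}$ ($T{\left(D,F \right)} = 1 \frac{1}{F} = \frac{1}{F}$)
$z{\left(K \right)} = 6 K$ ($z{\left(K \right)} = 3 \cdot 2 K = 6 K$)
$P{\left(m \right)} = \frac{1}{2}$ ($P{\left(m \right)} = \frac{1}{6} \cdot 3 = \frac{1}{2}$)
$b{\left(J \right)} = 8 - J$ ($b{\left(J \right)} = 2 - \left(-6 + J\right) = 8 - J$)
$I = \frac{15}{2}$ ($I = 8 - \frac{1}{2} = \frac{15}{2} \approx 7.5$)
$0 \cdot 16 I = 0 \cdot 16 \cdot \frac{15}{2} = 0 \cdot \frac{15}{2} = 0$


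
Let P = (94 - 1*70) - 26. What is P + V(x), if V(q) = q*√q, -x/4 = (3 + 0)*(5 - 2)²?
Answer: -2 - 648*I*√3 ≈ -2.0 - 1122.4*I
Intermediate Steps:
P = -2 (P = (94 - 70) - 26 = 24 - 26 = -2)
x = -108 (x = -4*(3 + 0)*(5 - 2)² = -12*3² = -12*9 = -4*27 = -108)
V(q) = q^(3/2)
P + V(x) = -2 + (-108)^(3/2) = -2 - 648*I*√3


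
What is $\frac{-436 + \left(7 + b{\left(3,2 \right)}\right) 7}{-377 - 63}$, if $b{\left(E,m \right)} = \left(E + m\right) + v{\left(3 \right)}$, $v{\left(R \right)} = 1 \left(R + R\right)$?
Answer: $\frac{31}{44} \approx 0.70455$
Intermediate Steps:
$v{\left(R \right)} = 2 R$ ($v{\left(R \right)} = 1 \cdot 2 R = 2 R$)
$b{\left(E,m \right)} = 6 + E + m$ ($b{\left(E,m \right)} = \left(E + m\right) + 2 \cdot 3 = \left(E + m\right) + 6 = 6 + E + m$)
$\frac{-436 + \left(7 + b{\left(3,2 \right)}\right) 7}{-377 - 63} = \frac{-436 + \left(7 + \left(6 + 3 + 2\right)\right) 7}{-377 - 63} = \frac{-436 + \left(7 + 11\right) 7}{-440} = \left(-436 + 18 \cdot 7\right) \left(- \frac{1}{440}\right) = \left(-436 + 126\right) \left(- \frac{1}{440}\right) = \left(-310\right) \left(- \frac{1}{440}\right) = \frac{31}{44}$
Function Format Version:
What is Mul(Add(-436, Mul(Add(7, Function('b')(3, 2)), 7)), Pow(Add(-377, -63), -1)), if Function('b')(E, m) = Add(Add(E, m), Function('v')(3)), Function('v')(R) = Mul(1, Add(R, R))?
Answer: Rational(31, 44) ≈ 0.70455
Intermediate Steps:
Function('v')(R) = Mul(2, R) (Function('v')(R) = Mul(1, Mul(2, R)) = Mul(2, R))
Function('b')(E, m) = Add(6, E, m) (Function('b')(E, m) = Add(Add(E, m), Mul(2, 3)) = Add(Add(E, m), 6) = Add(6, E, m))
Mul(Add(-436, Mul(Add(7, Function('b')(3, 2)), 7)), Pow(Add(-377, -63), -1)) = Mul(Add(-436, Mul(Add(7, Add(6, 3, 2)), 7)), Pow(Add(-377, -63), -1)) = Mul(Add(-436, Mul(Add(7, 11), 7)), Pow(-440, -1)) = Mul(Add(-436, Mul(18, 7)), Rational(-1, 440)) = Mul(Add(-436, 126), Rational(-1, 440)) = Mul(-310, Rational(-1, 440)) = Rational(31, 44)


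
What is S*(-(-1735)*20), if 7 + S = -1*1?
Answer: -277600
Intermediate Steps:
S = -8 (S = -7 - 1*1 = -7 - 1 = -8)
S*(-(-1735)*20) = -(-8)*(-1735*20) = -(-8)*(-34700) = -8*34700 = -277600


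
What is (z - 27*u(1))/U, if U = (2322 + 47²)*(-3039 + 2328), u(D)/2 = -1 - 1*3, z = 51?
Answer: -89/1073847 ≈ -8.2880e-5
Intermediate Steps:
u(D) = -8 (u(D) = 2*(-1 - 1*3) = 2*(-1 - 3) = 2*(-4) = -8)
U = -3221541 (U = (2322 + 2209)*(-711) = 4531*(-711) = -3221541)
(z - 27*u(1))/U = (51 - 27*(-8))/(-3221541) = (51 + 216)*(-1/3221541) = 267*(-1/3221541) = -89/1073847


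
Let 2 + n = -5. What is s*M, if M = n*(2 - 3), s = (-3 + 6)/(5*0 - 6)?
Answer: -7/2 ≈ -3.5000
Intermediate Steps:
n = -7 (n = -2 - 5 = -7)
s = -1/2 (s = 3/(0 - 6) = 3/(-6) = 3*(-1/6) = -1/2 ≈ -0.50000)
M = 7 (M = -7*(2 - 3) = -7*(-1) = 7)
s*M = -1/2*7 = -7/2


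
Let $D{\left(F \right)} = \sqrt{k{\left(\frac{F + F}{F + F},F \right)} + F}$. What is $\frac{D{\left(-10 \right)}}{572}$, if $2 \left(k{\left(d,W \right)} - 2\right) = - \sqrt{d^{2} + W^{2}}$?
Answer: $\frac{\sqrt{-32 - 2 \sqrt{101}}}{1144} \approx 0.0063095 i$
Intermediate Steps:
$k{\left(d,W \right)} = 2 - \frac{\sqrt{W^{2} + d^{2}}}{2}$ ($k{\left(d,W \right)} = 2 + \frac{\left(-1\right) \sqrt{d^{2} + W^{2}}}{2} = 2 + \frac{\left(-1\right) \sqrt{W^{2} + d^{2}}}{2} = 2 - \frac{\sqrt{W^{2} + d^{2}}}{2}$)
$D{\left(F \right)} = \sqrt{2 + F - \frac{\sqrt{1 + F^{2}}}{2}}$ ($D{\left(F \right)} = \sqrt{\left(2 - \frac{\sqrt{F^{2} + \left(\frac{F + F}{F + F}\right)^{2}}}{2}\right) + F} = \sqrt{\left(2 - \frac{\sqrt{F^{2} + \left(\frac{2 F}{2 F}\right)^{2}}}{2}\right) + F} = \sqrt{\left(2 - \frac{\sqrt{F^{2} + \left(2 F \frac{1}{2 F}\right)^{2}}}{2}\right) + F} = \sqrt{\left(2 - \frac{\sqrt{F^{2} + 1^{2}}}{2}\right) + F} = \sqrt{\left(2 - \frac{\sqrt{F^{2} + 1}}{2}\right) + F} = \sqrt{\left(2 - \frac{\sqrt{1 + F^{2}}}{2}\right) + F} = \sqrt{2 + F - \frac{\sqrt{1 + F^{2}}}{2}}$)
$\frac{D{\left(-10 \right)}}{572} = \frac{\frac{1}{2} \sqrt{8 - 2 \sqrt{1 + \left(-10\right)^{2}} + 4 \left(-10\right)}}{572} = \frac{\sqrt{8 - 2 \sqrt{1 + 100} - 40}}{2} \cdot \frac{1}{572} = \frac{\sqrt{8 - 2 \sqrt{101} - 40}}{2} \cdot \frac{1}{572} = \frac{\sqrt{-32 - 2 \sqrt{101}}}{2} \cdot \frac{1}{572} = \frac{\sqrt{-32 - 2 \sqrt{101}}}{1144}$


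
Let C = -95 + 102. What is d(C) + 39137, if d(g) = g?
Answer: 39144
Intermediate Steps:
C = 7
d(C) + 39137 = 7 + 39137 = 39144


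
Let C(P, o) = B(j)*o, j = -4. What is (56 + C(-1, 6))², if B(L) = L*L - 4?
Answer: 16384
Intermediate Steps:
B(L) = -4 + L² (B(L) = L² - 4 = -4 + L²)
C(P, o) = 12*o (C(P, o) = (-4 + (-4)²)*o = (-4 + 16)*o = 12*o)
(56 + C(-1, 6))² = (56 + 12*6)² = (56 + 72)² = 128² = 16384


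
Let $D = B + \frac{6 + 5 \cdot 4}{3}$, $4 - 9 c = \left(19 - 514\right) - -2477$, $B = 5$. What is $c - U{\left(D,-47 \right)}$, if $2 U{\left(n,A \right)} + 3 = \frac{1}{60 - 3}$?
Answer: $- \frac{37327}{171} \approx -218.29$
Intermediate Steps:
$c = - \frac{1978}{9}$ ($c = \frac{4}{9} - \frac{\left(19 - 514\right) - -2477}{9} = \frac{4}{9} - \frac{\left(19 - 514\right) + 2477}{9} = \frac{4}{9} - \frac{-495 + 2477}{9} = \frac{4}{9} - \frac{1982}{9} = - \frac{1978}{9} \approx -219.78$)
$D = \frac{41}{3}$ ($D = 5 + \frac{6 + 5 \cdot 4}{3} = 5 + \left(6 + 20\right) \frac{1}{3} = 5 + 26 \cdot \frac{1}{3} = 5 + \frac{26}{3} = \frac{41}{3} \approx 13.667$)
$U{\left(n,A \right)} = - \frac{85}{57}$ ($U{\left(n,A \right)} = - \frac{3}{2} + \frac{1}{2 \left(60 - 3\right)} = - \frac{3}{2} + \frac{1}{2 \cdot 57} = - \frac{3}{2} + \frac{1}{2} \cdot \frac{1}{57} = - \frac{3}{2} + \frac{1}{114} = - \frac{85}{57}$)
$c - U{\left(D,-47 \right)} = - \frac{1978}{9} - - \frac{85}{57} = - \frac{1978}{9} + \frac{85}{57} = - \frac{37327}{171}$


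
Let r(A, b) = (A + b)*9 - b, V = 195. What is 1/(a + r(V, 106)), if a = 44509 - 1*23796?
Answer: 1/23316 ≈ 4.2889e-5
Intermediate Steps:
r(A, b) = 8*b + 9*A (r(A, b) = (9*A + 9*b) - b = 8*b + 9*A)
a = 20713 (a = 44509 - 23796 = 20713)
1/(a + r(V, 106)) = 1/(20713 + (8*106 + 9*195)) = 1/(20713 + (848 + 1755)) = 1/(20713 + 2603) = 1/23316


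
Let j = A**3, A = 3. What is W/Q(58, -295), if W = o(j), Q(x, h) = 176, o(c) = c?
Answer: 27/176 ≈ 0.15341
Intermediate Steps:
j = 27 (j = 3**3 = 27)
W = 27
W/Q(58, -295) = 27/176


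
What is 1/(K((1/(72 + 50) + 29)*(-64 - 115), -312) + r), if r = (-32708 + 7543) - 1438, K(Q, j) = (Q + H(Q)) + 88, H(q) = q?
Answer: -61/2250896 ≈ -2.7100e-5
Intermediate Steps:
K(Q, j) = 88 + 2*Q (K(Q, j) = (Q + Q) + 88 = 2*Q + 88 = 88 + 2*Q)
r = -26603 (r = -25165 - 1438 = -26603)
1/(K((1/(72 + 50) + 29)*(-64 - 115), -312) + r) = 1/((88 + 2*((1/(72 + 50) + 29)*(-64 - 115))) - 26603) = 1/((88 + 2*((1/122 + 29)*(-179))) - 26603) = 1/((88 + 2*((3539/122)*(-179))) - 26603) = 1/((88 + 2*(-633481/122)) - 26603) = 1/((88 - 633481/61) - 26603) = 1/(-628113/61 - 26603) = 1/(-2250896/61) = -61/2250896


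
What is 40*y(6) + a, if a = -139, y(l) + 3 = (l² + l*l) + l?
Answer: 2861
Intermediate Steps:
y(l) = -3 + l + 2*l² (y(l) = -3 + ((l² + l*l) + l) = -3 + ((l² + l²) + l) = -3 + (2*l² + l) = -3 + (l + 2*l²) = -3 + l + 2*l²)
40*y(6) + a = 40*(-3 + 6 + 2*6²) - 139 = 40*(-3 + 6 + 2*36) - 139 = 40*(-3 + 6 + 72) - 139 = 40*75 - 139 = 3000 - 139 = 2861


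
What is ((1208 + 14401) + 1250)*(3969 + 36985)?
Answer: 690443486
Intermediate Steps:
((1208 + 14401) + 1250)*(3969 + 36985) = (15609 + 1250)*40954 = 16859*40954 = 690443486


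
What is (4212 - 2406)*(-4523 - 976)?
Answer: -9931194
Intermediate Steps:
(4212 - 2406)*(-4523 - 976) = 1806*(-5499) = -9931194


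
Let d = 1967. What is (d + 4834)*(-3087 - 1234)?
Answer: -29387121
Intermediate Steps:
(d + 4834)*(-3087 - 1234) = (1967 + 4834)*(-3087 - 1234) = 6801*(-4321) = -29387121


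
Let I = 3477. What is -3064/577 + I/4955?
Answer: -13175891/2859035 ≈ -4.6085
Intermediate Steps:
-3064/577 + I/4955 = -3064/577 + 3477/4955 = -13175891/2859035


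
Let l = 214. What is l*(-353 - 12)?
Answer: -78110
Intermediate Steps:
l*(-353 - 12) = 214*(-353 - 12) = 214*(-365) = -78110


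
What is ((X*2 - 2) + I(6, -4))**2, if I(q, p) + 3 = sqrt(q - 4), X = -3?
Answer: (11 - sqrt(2))**2 ≈ 91.887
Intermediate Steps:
I(q, p) = -3 + sqrt(-4 + q) (I(q, p) = -3 + sqrt(q - 4) = -3 + sqrt(-4 + q))
((X*2 - 2) + I(6, -4))**2 = ((-3*2 - 2) + (-3 + sqrt(-4 + 6)))**2 = ((-6 - 2) + (-3 + sqrt(2)))**2 = (-8 + (-3 + sqrt(2)))**2 = (-11 + sqrt(2))**2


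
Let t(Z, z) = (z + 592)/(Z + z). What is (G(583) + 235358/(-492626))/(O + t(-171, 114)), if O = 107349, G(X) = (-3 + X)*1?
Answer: 8136400077/1506988994531 ≈ 0.0053991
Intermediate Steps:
G(X) = -3 + X
t(Z, z) = (592 + z)/(Z + z)
(G(583) + 235358/(-492626))/(O + t(-171, 114)) = ((-3 + 583) + 235358/(-492626))/(107349 + (592 + 114)/(-171 + 114)) = (580 + 235358*(-1/492626))/(107349 + 706/(-57)) = (580 - 117679/246313)/(107349 - 1/57*706) = 142743861/(246313*(107349 - 706/57)) = 142743861/(246313*(6118187/57)) = (142743861/246313)*(57/6118187) = 8136400077/1506988994531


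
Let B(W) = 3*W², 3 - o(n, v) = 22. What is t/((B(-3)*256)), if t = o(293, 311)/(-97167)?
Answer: 19/671618304 ≈ 2.8290e-8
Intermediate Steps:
o(n, v) = -19 (o(n, v) = 3 - 1*22 = 3 - 22 = -19)
t = 19/97167 (t = -19/(-97167) = -19*(-1/97167) = 19/97167 ≈ 0.00019554)
t/((B(-3)*256)) = 19/(97167*(((3*(-3)²)*256))) = 19/(97167*(((3*9)*256))) = 19/(97167*((27*256))) = (19/97167)/6912 = (19/97167)*(1/6912) = 19/671618304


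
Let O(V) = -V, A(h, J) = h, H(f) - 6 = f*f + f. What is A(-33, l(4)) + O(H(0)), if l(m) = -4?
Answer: -39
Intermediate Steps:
H(f) = 6 + f + f² (H(f) = 6 + (f*f + f) = 6 + (f² + f) = 6 + (f + f²) = 6 + f + f²)
A(-33, l(4)) + O(H(0)) = -33 - (6 + 0 + 0²) = -33 - (6 + 0 + 0) = -33 - 1*6 = -33 - 6 = -39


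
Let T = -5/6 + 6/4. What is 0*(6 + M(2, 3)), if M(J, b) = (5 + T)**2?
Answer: 0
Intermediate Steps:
T = 2/3 (T = -5*1/6 + 6*(1/4) = -5/6 + 3/2 = 2/3 ≈ 0.66667)
M(J, b) = 289/9 (M(J, b) = (5 + 2/3)**2 = (17/3)**2 = 289/9)
0*(6 + M(2, 3)) = 0*(6 + 289/9) = 0*(343/9) = 0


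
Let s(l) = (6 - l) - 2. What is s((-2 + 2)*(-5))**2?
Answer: 16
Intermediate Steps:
s(l) = 4 - l
s((-2 + 2)*(-5))**2 = (4 - (-2 + 2)*(-5))**2 = (4 - 0*(-5))**2 = (4 - 1*0)**2 = (4 + 0)**2 = 4**2 = 16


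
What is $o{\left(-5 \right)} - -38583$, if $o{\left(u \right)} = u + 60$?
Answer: $38638$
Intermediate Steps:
$o{\left(u \right)} = 60 + u$
$o{\left(-5 \right)} - -38583 = \left(60 - 5\right) - -38583 = 55 + 38583 = 38638$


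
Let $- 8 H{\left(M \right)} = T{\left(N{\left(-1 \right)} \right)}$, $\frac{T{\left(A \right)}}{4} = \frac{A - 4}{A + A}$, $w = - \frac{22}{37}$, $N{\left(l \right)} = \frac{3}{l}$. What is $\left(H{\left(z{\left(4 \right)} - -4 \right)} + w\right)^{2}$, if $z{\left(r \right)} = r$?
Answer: $\frac{273529}{197136} \approx 1.3875$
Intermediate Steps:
$w = - \frac{22}{37}$ ($w = \left(-22\right) \frac{1}{37} = - \frac{22}{37} \approx -0.59459$)
$T{\left(A \right)} = \frac{2 \left(-4 + A\right)}{A}$ ($T{\left(A \right)} = 4 \frac{A - 4}{A + A} = 4 \frac{-4 + A}{2 A} = \frac{2 \left(-4 + A\right)}{A}$)
$H{\left(M \right)} = - \frac{7}{12}$ ($H{\left(M \right)} = - \frac{2 - \frac{8}{3 \frac{1}{-1}}}{8} = - \frac{2 - \frac{8}{3 \left(-1\right)}}{8} = - \frac{2 - \frac{8}{-3}}{8} = - \frac{2 - - \frac{8}{3}}{8} = - \frac{2 + \frac{8}{3}}{8} = \left(- \frac{1}{8}\right) \frac{14}{3} = - \frac{7}{12}$)
$\left(H{\left(z{\left(4 \right)} - -4 \right)} + w\right)^{2} = \left(- \frac{7}{12} - \frac{22}{37}\right)^{2} = \left(- \frac{523}{444}\right)^{2} = \frac{273529}{197136}$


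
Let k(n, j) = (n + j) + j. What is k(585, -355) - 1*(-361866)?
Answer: 361741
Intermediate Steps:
k(n, j) = n + 2*j (k(n, j) = (j + n) + j = n + 2*j)
k(585, -355) - 1*(-361866) = (585 + 2*(-355)) - 1*(-361866) = (585 - 710) + 361866 = -125 + 361866 = 361741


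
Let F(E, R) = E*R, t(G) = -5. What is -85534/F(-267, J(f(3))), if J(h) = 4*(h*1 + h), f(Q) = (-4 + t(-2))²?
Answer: 42767/86508 ≈ 0.49437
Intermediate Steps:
f(Q) = 81 (f(Q) = (-4 - 5)² = (-9)² = 81)
J(h) = 8*h (J(h) = 4*(h + h) = 4*(2*h) = 8*h)
-85534/F(-267, J(f(3))) = -85534/((-2136*81)) = -85534/((-267*648)) = -85534/(-173016) = -85534*(-1/173016) = 42767/86508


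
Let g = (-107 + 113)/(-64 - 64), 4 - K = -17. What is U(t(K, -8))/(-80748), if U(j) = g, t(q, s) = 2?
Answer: 1/1722624 ≈ 5.8051e-7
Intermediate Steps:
K = 21 (K = 4 - 1*(-17) = 4 + 17 = 21)
g = -3/64 (g = 6/(-128) = 6*(-1/128) = -3/64 ≈ -0.046875)
U(j) = -3/64
U(t(K, -8))/(-80748) = -3/64/(-80748) = -3/64*(-1/80748) = 1/1722624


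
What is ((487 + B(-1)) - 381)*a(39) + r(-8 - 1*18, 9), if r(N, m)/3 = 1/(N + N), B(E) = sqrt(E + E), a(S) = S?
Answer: 214965/52 + 39*I*sqrt(2) ≈ 4133.9 + 55.154*I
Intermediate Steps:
B(E) = sqrt(2)*sqrt(E) (B(E) = sqrt(2*E) = sqrt(2)*sqrt(E))
r(N, m) = 3/(2*N) (r(N, m) = 3/(N + N) = 3/((2*N)) = 3*(1/(2*N)) = 3/(2*N))
((487 + B(-1)) - 381)*a(39) + r(-8 - 1*18, 9) = ((487 + sqrt(2)*sqrt(-1)) - 381)*39 + 3/(2*(-8 - 1*18)) = ((487 + sqrt(2)*I) - 381)*39 + 3/(2*(-8 - 18)) = ((487 + I*sqrt(2)) - 381)*39 + (3/2)/(-26) = (106 + I*sqrt(2))*39 + (3/2)*(-1/26) = (4134 + 39*I*sqrt(2)) - 3/52 = 214965/52 + 39*I*sqrt(2)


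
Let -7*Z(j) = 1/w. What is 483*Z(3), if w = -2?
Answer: 69/2 ≈ 34.500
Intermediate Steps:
Z(j) = 1/14 (Z(j) = -⅐/(-2) = -⅐*(-½) = 1/14)
483*Z(3) = 483*(1/14) = 69/2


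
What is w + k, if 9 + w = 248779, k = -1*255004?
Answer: -6234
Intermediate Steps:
k = -255004
w = 248770 (w = -9 + 248779 = 248770)
w + k = 248770 - 255004 = -6234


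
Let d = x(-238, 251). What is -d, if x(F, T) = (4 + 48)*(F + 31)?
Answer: 10764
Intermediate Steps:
x(F, T) = 1612 + 52*F (x(F, T) = 52*(31 + F) = 1612 + 52*F)
d = -10764 (d = 1612 + 52*(-238) = 1612 - 12376 = -10764)
-d = -1*(-10764) = 10764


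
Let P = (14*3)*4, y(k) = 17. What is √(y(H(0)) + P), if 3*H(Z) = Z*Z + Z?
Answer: √185 ≈ 13.601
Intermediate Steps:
H(Z) = Z/3 + Z²/3 (H(Z) = (Z*Z + Z)/3 = (Z² + Z)/3 = (Z + Z²)/3 = Z/3 + Z²/3)
P = 168 (P = 42*4 = 168)
√(y(H(0)) + P) = √(17 + 168) = √185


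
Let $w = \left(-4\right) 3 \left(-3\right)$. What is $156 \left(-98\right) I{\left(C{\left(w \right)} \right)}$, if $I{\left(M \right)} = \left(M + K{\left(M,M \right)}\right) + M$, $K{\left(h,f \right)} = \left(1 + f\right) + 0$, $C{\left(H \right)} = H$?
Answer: $-1666392$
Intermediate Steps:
$w = 36$ ($w = \left(-12\right) \left(-3\right) = 36$)
$K{\left(h,f \right)} = 1 + f$
$I{\left(M \right)} = 1 + 3 M$ ($I{\left(M \right)} = \left(M + \left(1 + M\right)\right) + M = \left(1 + 2 M\right) + M = 1 + 3 M$)
$156 \left(-98\right) I{\left(C{\left(w \right)} \right)} = 156 \left(-98\right) \left(1 + 3 \cdot 36\right) = - 15288 \left(1 + 108\right) = \left(-15288\right) 109 = -1666392$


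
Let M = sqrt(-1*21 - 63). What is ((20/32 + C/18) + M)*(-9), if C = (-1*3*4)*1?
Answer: 3/8 - 18*I*sqrt(21) ≈ 0.375 - 82.486*I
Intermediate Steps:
C = -12 (C = -3*4*1 = -12*1 = -12)
M = 2*I*sqrt(21) (M = sqrt(-21 - 63) = sqrt(-84) = 2*I*sqrt(21) ≈ 9.1651*I)
((20/32 + C/18) + M)*(-9) = ((20/32 - 12/18) + 2*I*sqrt(21))*(-9) = ((20*(1/32) - 12*1/18) + 2*I*sqrt(21))*(-9) = ((5/8 - 2/3) + 2*I*sqrt(21))*(-9) = (-1/24 + 2*I*sqrt(21))*(-9) = 3/8 - 18*I*sqrt(21)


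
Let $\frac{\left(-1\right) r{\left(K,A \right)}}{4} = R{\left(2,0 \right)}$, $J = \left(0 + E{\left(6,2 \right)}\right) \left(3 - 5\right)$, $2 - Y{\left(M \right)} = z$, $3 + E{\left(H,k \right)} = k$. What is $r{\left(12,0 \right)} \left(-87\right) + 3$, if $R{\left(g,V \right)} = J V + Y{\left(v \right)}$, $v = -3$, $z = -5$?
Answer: $2439$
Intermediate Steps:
$E{\left(H,k \right)} = -3 + k$
$Y{\left(M \right)} = 7$ ($Y{\left(M \right)} = 2 - -5 = 2 + 5 = 7$)
$J = 2$ ($J = \left(0 + \left(-3 + 2\right)\right) \left(3 - 5\right) = \left(0 - 1\right) \left(-2\right) = \left(-1\right) \left(-2\right) = 2$)
$R{\left(g,V \right)} = 7 + 2 V$ ($R{\left(g,V \right)} = 2 V + 7 = 7 + 2 V$)
$r{\left(K,A \right)} = -28$ ($r{\left(K,A \right)} = - 4 \left(7 + 2 \cdot 0\right) = - 4 \left(7 + 0\right) = \left(-4\right) 7 = -28$)
$r{\left(12,0 \right)} \left(-87\right) + 3 = \left(-28\right) \left(-87\right) + 3 = 2436 + 3 = 2439$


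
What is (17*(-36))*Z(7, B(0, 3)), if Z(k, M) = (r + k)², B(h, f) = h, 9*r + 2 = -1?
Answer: -27200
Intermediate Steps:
r = -⅓ (r = -2/9 + (⅑)*(-1) = -2/9 - ⅑ = -⅓ ≈ -0.33333)
Z(k, M) = (-⅓ + k)²
(17*(-36))*Z(7, B(0, 3)) = (17*(-36))*((-1 + 3*7)²/9) = -68*(-1 + 21)² = -68*20² = -68*400 = -612*400/9 = -27200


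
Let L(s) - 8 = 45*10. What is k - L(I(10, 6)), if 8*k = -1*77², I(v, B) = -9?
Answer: -9593/8 ≈ -1199.1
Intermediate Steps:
L(s) = 458 (L(s) = 8 + 45*10 = 8 + 450 = 458)
k = -5929/8 (k = (-1*77²)/8 = (-1*5929)/8 = (⅛)*(-5929) = -5929/8 ≈ -741.13)
k - L(I(10, 6)) = -5929/8 - 1*458 = -5929/8 - 458 = -9593/8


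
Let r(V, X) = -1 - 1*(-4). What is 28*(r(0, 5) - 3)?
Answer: 0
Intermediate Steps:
r(V, X) = 3 (r(V, X) = -1 + 4 = 3)
28*(r(0, 5) - 3) = 28*(3 - 3) = 28*0 = 0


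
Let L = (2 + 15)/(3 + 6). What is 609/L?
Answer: 5481/17 ≈ 322.41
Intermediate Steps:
L = 17/9 ≈ 1.8889
609/L = 609/(17/9) = 609*(9/17) = 5481/17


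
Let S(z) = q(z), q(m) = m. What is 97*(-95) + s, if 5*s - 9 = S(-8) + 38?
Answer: -46036/5 ≈ -9207.2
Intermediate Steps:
S(z) = z
s = 39/5 (s = 9/5 + (-8 + 38)/5 = 9/5 + (⅕)*30 = 9/5 + 6 = 39/5 ≈ 7.8000)
97*(-95) + s = 97*(-95) + 39/5 = -9215 + 39/5 = -46036/5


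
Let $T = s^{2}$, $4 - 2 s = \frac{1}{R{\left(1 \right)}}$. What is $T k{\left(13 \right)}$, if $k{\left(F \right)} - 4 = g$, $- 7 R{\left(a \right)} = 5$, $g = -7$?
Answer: $- \frac{2187}{100} \approx -21.87$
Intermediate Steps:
$R{\left(a \right)} = - \frac{5}{7}$ ($R{\left(a \right)} = \left(- \frac{1}{7}\right) 5 = - \frac{5}{7}$)
$k{\left(F \right)} = -3$ ($k{\left(F \right)} = 4 - 7 = -3$)
$s = \frac{27}{10}$ ($s = 2 - \frac{1}{2 \left(- \frac{5}{7}\right)} = 2 - - \frac{7}{10} = 2 + \frac{7}{10} = \frac{27}{10} \approx 2.7$)
$T = \frac{729}{100}$ ($T = \left(\frac{27}{10}\right)^{2} = \frac{729}{100} \approx 7.29$)
$T k{\left(13 \right)} = \frac{729}{100} \left(-3\right) = - \frac{2187}{100}$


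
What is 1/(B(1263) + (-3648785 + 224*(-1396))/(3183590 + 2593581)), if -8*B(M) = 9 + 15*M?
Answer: -23108684/54766095523 ≈ -0.00042195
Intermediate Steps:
B(M) = -9/8 - 15*M/8 (B(M) = -(9 + 15*M)/8 = -9/8 - 15*M/8)
1/(B(1263) + (-3648785 + 224*(-1396))/(3183590 + 2593581)) = 1/((-9/8 - 15/8*1263) + (-3648785 + 224*(-1396))/(3183590 + 2593581)) = 1/((-9/8 - 18945/8) + (-3648785 - 312704)/5777171) = 1/(-9477/4 - 3961489*1/5777171) = 1/(-9477/4 - 3961489/5777171) = 1/(-54766095523/23108684) = -23108684/54766095523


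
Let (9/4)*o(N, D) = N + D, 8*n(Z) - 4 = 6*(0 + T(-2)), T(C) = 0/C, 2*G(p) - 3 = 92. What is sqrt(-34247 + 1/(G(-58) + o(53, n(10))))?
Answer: I*sqrt(56373586889)/1283 ≈ 185.06*I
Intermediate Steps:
G(p) = 95/2 (G(p) = 3/2 + (1/2)*92 = 3/2 + 46 = 95/2)
T(C) = 0
n(Z) = 1/2 (n(Z) = 1/2 + (6*(0 + 0))/8 = 1/2 + (6*0)/8 = 1/2 + (1/8)*0 = 1/2 + 0 = 1/2)
o(N, D) = 4*D/9 + 4*N/9 (o(N, D) = 4*(N + D)/9 = 4*(D + N)/9 = 4*D/9 + 4*N/9)
sqrt(-34247 + 1/(G(-58) + o(53, n(10)))) = sqrt(-34247 + 1/(95/2 + ((4/9)*(1/2) + (4/9)*53))) = sqrt(-34247 + 1/(95/2 + (2/9 + 212/9))) = sqrt(-34247 + 1/(95/2 + 214/9)) = sqrt(-34247 + 1/(1283/18)) = sqrt(-34247 + 18/1283) = sqrt(-43938883/1283) = I*sqrt(56373586889)/1283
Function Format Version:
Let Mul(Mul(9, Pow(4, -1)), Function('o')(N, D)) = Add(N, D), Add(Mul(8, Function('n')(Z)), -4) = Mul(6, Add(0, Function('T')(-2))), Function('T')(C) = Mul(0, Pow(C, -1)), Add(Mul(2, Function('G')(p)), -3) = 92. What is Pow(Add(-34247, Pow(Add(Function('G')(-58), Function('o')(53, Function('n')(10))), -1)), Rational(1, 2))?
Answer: Mul(Rational(1, 1283), I, Pow(56373586889, Rational(1, 2))) ≈ Mul(185.06, I)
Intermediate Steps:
Function('G')(p) = Rational(95, 2) (Function('G')(p) = Add(Rational(3, 2), Mul(Rational(1, 2), 92)) = Add(Rational(3, 2), 46) = Rational(95, 2))
Function('T')(C) = 0
Function('n')(Z) = Rational(1, 2) (Function('n')(Z) = Add(Rational(1, 2), Mul(Rational(1, 8), Mul(6, Add(0, 0)))) = Add(Rational(1, 2), Mul(Rational(1, 8), Mul(6, 0))) = Add(Rational(1, 2), Mul(Rational(1, 8), 0)) = Add(Rational(1, 2), 0) = Rational(1, 2))
Function('o')(N, D) = Add(Mul(Rational(4, 9), D), Mul(Rational(4, 9), N)) (Function('o')(N, D) = Mul(Rational(4, 9), Add(N, D)) = Mul(Rational(4, 9), Add(D, N)) = Add(Mul(Rational(4, 9), D), Mul(Rational(4, 9), N)))
Pow(Add(-34247, Pow(Add(Function('G')(-58), Function('o')(53, Function('n')(10))), -1)), Rational(1, 2)) = Pow(Add(-34247, Pow(Add(Rational(95, 2), Add(Mul(Rational(4, 9), Rational(1, 2)), Mul(Rational(4, 9), 53))), -1)), Rational(1, 2)) = Pow(Add(-34247, Pow(Add(Rational(95, 2), Add(Rational(2, 9), Rational(212, 9))), -1)), Rational(1, 2)) = Pow(Add(-34247, Pow(Add(Rational(95, 2), Rational(214, 9)), -1)), Rational(1, 2)) = Pow(Add(-34247, Pow(Rational(1283, 18), -1)), Rational(1, 2)) = Pow(Add(-34247, Rational(18, 1283)), Rational(1, 2)) = Pow(Rational(-43938883, 1283), Rational(1, 2)) = Mul(Rational(1, 1283), I, Pow(56373586889, Rational(1, 2)))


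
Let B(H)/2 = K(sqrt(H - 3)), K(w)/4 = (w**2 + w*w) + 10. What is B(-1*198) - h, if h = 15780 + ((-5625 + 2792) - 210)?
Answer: -15873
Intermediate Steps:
K(w) = 40 + 8*w**2 (K(w) = 4*((w**2 + w*w) + 10) = 4*((w**2 + w**2) + 10) = 4*(2*w**2 + 10) = 4*(10 + 2*w**2) = 40 + 8*w**2)
B(H) = 32 + 16*H (B(H) = 2*(40 + 8*(sqrt(H - 3))**2) = 2*(40 + 8*(sqrt(-3 + H))**2) = 2*(40 + 8*(-3 + H)) = 2*(40 + (-24 + 8*H)) = 2*(16 + 8*H) = 32 + 16*H)
h = 12737 (h = 15780 + (-2833 - 210) = 15780 - 3043 = 12737)
B(-1*198) - h = (32 + 16*(-1*198)) - 1*12737 = (32 + 16*(-198)) - 12737 = (32 - 3168) - 12737 = -3136 - 12737 = -15873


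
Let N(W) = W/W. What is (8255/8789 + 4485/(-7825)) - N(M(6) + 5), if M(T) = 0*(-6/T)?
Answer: -8719443/13754785 ≈ -0.63392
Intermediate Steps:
M(T) = 0 (M(T) = 0*(-6/T) = 0)
N(W) = 1
(8255/8789 + 4485/(-7825)) - N(M(6) + 5) = (8255/8789 + 4485/(-7825)) - 1*1 = (8255*(1/8789) + 4485*(-1/7825)) - 1 = (8255/8789 - 897/1565) - 1 = 5035342/13754785 - 1 = -8719443/13754785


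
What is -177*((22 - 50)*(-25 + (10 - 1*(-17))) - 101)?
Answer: 27789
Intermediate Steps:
-177*((22 - 50)*(-25 + (10 - 1*(-17))) - 101) = -177*(-28*(-25 + (10 + 17)) - 101) = -177*(-28*(-25 + 27) - 101) = -177*(-28*2 - 101) = -177*(-56 - 101) = -177*(-157) = 27789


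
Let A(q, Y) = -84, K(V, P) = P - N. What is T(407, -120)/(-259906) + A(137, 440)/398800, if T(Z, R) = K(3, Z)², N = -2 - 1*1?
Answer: -8382514013/12956314100 ≈ -0.64698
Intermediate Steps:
N = -3 (N = -2 - 1 = -3)
K(V, P) = 3 + P (K(V, P) = P - 1*(-3) = P + 3 = 3 + P)
T(Z, R) = (3 + Z)²
T(407, -120)/(-259906) + A(137, 440)/398800 = (3 + 407)²/(-259906) - 84/398800 = 410²*(-1/259906) - 84*1/398800 = 168100*(-1/259906) - 21/99700 = -84050/129953 - 21/99700 = -8382514013/12956314100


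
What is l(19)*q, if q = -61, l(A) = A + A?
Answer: -2318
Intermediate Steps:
l(A) = 2*A
l(19)*q = (2*19)*(-61) = 38*(-61) = -2318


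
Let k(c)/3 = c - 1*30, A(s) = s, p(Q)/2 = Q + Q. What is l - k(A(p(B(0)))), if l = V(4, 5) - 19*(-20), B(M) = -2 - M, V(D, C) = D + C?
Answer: 503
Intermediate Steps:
V(D, C) = C + D
p(Q) = 4*Q (p(Q) = 2*(Q + Q) = 2*(2*Q) = 4*Q)
k(c) = -90 + 3*c (k(c) = 3*(c - 1*30) = 3*(c - 30) = 3*(-30 + c) = -90 + 3*c)
l = 389 (l = (5 + 4) - 19*(-20) = 9 + 380 = 389)
l - k(A(p(B(0)))) = 389 - (-90 + 3*(4*(-2 - 1*0))) = 389 - (-90 + 3*(4*(-2 + 0))) = 389 - (-90 + 3*(4*(-2))) = 389 - (-90 + 3*(-8)) = 389 - (-90 - 24) = 389 - 1*(-114) = 389 + 114 = 503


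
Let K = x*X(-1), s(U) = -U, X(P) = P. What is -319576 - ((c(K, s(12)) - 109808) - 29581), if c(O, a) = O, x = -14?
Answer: -180201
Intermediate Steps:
K = 14 (K = -14*(-1) = 14)
-319576 - ((c(K, s(12)) - 109808) - 29581) = -319576 - ((14 - 109808) - 29581) = -319576 - (-109794 - 29581) = -319576 - 1*(-139375) = -319576 + 139375 = -180201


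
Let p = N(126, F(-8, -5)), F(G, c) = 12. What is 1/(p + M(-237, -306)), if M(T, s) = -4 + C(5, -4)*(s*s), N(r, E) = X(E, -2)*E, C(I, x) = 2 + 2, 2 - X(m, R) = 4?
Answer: 1/374516 ≈ 2.6701e-6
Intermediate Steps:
X(m, R) = -2 (X(m, R) = 2 - 1*4 = 2 - 4 = -2)
C(I, x) = 4
N(r, E) = -2*E
p = -24 (p = -2*12 = -24)
M(T, s) = -4 + 4*s² (M(T, s) = -4 + 4*(s*s) = -4 + 4*s²)
1/(p + M(-237, -306)) = 1/(-24 + (-4 + 4*(-306)²)) = 1/(-24 + (-4 + 4*93636)) = 1/(-24 + (-4 + 374544)) = 1/(-24 + 374540) = 1/374516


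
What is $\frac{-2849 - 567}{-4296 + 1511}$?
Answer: $\frac{3416}{2785} \approx 1.2266$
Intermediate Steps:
$\frac{-2849 - 567}{-4296 + 1511} = - \frac{3416}{-2785} = \left(-3416\right) \left(- \frac{1}{2785}\right) = \frac{3416}{2785}$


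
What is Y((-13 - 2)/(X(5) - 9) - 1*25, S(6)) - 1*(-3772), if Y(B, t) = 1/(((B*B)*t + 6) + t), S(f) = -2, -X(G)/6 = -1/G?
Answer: 676409959/179324 ≈ 3772.0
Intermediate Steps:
X(G) = 6/G (X(G) = -(-6)/G = 6/G)
Y(B, t) = 1/(6 + t + t*B**2) (Y(B, t) = 1/((B**2*t + 6) + t) = 1/((t*B**2 + 6) + t) = 1/((6 + t*B**2) + t) = 1/(6 + t + t*B**2))
Y((-13 - 2)/(X(5) - 9) - 1*25, S(6)) - 1*(-3772) = 1/(6 - 2 - 2*((-13 - 2)/(6/5 - 9) - 1*25)**2) - 1*(-3772) = 1/(6 - 2 - 2*(-15/(6*(1/5) - 9) - 25)**2) + 3772 = 1/(6 - 2 - 2*(-15/(6/5 - 9) - 25)**2) + 3772 = 1/(6 - 2 - 2*(-15/(-39/5) - 25)**2) + 3772 = 1/(6 - 2 - 2*(-15*(-5/39) - 25)**2) + 3772 = 1/(6 - 2 - 2*(25/13 - 25)**2) + 3772 = 1/(6 - 2 - 2*(-300/13)**2) + 3772 = 1/(6 - 2 - 2*90000/169) + 3772 = 1/(6 - 2 - 180000/169) + 3772 = 1/(-179324/169) + 3772 = -169/179324 + 3772 = 676409959/179324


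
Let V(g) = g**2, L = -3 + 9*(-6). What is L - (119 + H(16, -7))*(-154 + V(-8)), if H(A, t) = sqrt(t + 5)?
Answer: 10653 + 90*I*sqrt(2) ≈ 10653.0 + 127.28*I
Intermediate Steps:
H(A, t) = sqrt(5 + t)
L = -57 (L = -3 - 54 = -57)
L - (119 + H(16, -7))*(-154 + V(-8)) = -57 - (119 + sqrt(5 - 7))*(-154 + (-8)**2) = -57 - (119 + sqrt(-2))*(-154 + 64) = -57 - (119 + I*sqrt(2))*(-90) = -57 - (-10710 - 90*I*sqrt(2)) = -57 + (10710 + 90*I*sqrt(2)) = 10653 + 90*I*sqrt(2)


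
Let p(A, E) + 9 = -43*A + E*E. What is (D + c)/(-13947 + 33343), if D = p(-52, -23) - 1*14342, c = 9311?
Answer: -175/1492 ≈ -0.11729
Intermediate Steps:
p(A, E) = -9 + E² - 43*A (p(A, E) = -9 + (-43*A + E*E) = -9 + (-43*A + E²) = -9 + (E² - 43*A) = -9 + E² - 43*A)
D = -11586 (D = (-9 + (-23)² - 43*(-52)) - 1*14342 = (-9 + 529 + 2236) - 14342 = 2756 - 14342 = -11586)
(D + c)/(-13947 + 33343) = (-11586 + 9311)/(-13947 + 33343) = -2275/19396 = -2275*1/19396 = -175/1492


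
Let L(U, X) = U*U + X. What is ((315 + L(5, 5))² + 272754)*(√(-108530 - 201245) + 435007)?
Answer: 170426607453 + 1958895*I*√12391 ≈ 1.7043e+11 + 2.1805e+8*I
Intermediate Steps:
L(U, X) = X + U² (L(U, X) = U² + X = X + U²)
((315 + L(5, 5))² + 272754)*(√(-108530 - 201245) + 435007) = ((315 + (5 + 5²))² + 272754)*(√(-108530 - 201245) + 435007) = ((315 + (5 + 25))² + 272754)*(√(-309775) + 435007) = ((315 + 30)² + 272754)*(5*I*√12391 + 435007) = (345² + 272754)*(435007 + 5*I*√12391) = (119025 + 272754)*(435007 + 5*I*√12391) = 391779*(435007 + 5*I*√12391) = 170426607453 + 1958895*I*√12391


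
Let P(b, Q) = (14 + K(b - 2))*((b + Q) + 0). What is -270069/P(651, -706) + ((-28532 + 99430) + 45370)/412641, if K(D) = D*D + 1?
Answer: 935002782023/3186534843360 ≈ 0.29342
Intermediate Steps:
K(D) = 1 + D² (K(D) = D² + 1 = 1 + D²)
P(b, Q) = (15 + (-2 + b)²)*(Q + b) (P(b, Q) = (14 + (1 + (b - 2)²))*((b + Q) + 0) = (14 + (1 + (-2 + b)²))*((Q + b) + 0) = (15 + (-2 + b)²)*(Q + b))
-270069/P(651, -706) + ((-28532 + 99430) + 45370)/412641 = -270069/(15*(-706) + 15*651 - 706*(-2 + 651)² + 651*(-2 + 651)²) + ((-28532 + 99430) + 45370)/412641 = -270069/(-10590 + 9765 - 706*649² + 651*649²) + (70898 + 45370)*(1/412641) = -270069/(-10590 + 9765 - 706*421201 + 651*421201) + 116268*(1/412641) = -270069/(-10590 + 9765 - 297367906 + 274201851) + 38756/137547 = -270069/(-23166880) + 38756/137547 = -270069*(-1/23166880) + 38756/137547 = 270069/23166880 + 38756/137547 = 935002782023/3186534843360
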